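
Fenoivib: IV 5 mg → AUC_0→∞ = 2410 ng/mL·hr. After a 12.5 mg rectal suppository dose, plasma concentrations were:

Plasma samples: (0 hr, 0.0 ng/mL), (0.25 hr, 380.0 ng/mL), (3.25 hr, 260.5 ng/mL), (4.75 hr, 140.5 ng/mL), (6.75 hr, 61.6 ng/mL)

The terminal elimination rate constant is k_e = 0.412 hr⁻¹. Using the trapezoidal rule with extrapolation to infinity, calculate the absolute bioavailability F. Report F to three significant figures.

F = 0.276

Trapezoidal AUC_0→6.75 (rectal suppository):
  [0→0.25]: (0.0+380.0)/2 × 0.25 = 47.5
  [0.25→3.25]: (380.0+260.5)/2 × 3 = 960.75
  [3.25→4.75]: (260.5+140.5)/2 × 1.5 = 300.75
  [4.75→6.75]: (140.5+61.6)/2 × 2 = 202.1
  Sum = 1511.1 ng/mL·hr
Tail: C_last/k_e = 61.6/0.412 = 149.515
AUC_0→∞ (rectal suppository) = 1511.1 + 149.515 = 1660.615 ng/mL·hr
F = (AUC_ev/D_ev)/(AUC_iv/D_iv) = (1660.615/12.5)/(2410/5) = 132.8492/482 = 0.2756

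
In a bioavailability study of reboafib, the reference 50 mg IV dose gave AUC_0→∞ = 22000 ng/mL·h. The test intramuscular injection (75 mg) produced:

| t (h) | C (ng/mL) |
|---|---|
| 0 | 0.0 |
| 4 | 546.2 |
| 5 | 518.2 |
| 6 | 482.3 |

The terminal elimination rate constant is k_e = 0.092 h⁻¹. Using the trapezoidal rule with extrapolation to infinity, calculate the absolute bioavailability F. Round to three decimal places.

F = 0.223

Trapezoidal AUC_0→6 (intramuscular injection):
  [0→4]: (0.0+546.2)/2 × 4 = 1092.4
  [4→5]: (546.2+518.2)/2 × 1 = 532.2
  [5→6]: (518.2+482.3)/2 × 1 = 500.25
  Sum = 2124.85 ng/mL·h
Tail: C_last/k_e = 482.3/0.092 = 5242.391
AUC_0→∞ (intramuscular injection) = 2124.85 + 5242.391 = 7367.241 ng/mL·h
F = (AUC_ev/D_ev)/(AUC_iv/D_iv) = (7367.241/75)/(22000/50) = 98.22988/440 = 0.2232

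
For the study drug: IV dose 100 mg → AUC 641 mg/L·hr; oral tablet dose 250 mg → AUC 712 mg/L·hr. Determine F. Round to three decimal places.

F = 0.444

F = (AUC_ev / D_ev) / (AUC_iv / D_iv)
  = (712/250) / (641/100)
  = 2.848 / 6.41 = 0.4443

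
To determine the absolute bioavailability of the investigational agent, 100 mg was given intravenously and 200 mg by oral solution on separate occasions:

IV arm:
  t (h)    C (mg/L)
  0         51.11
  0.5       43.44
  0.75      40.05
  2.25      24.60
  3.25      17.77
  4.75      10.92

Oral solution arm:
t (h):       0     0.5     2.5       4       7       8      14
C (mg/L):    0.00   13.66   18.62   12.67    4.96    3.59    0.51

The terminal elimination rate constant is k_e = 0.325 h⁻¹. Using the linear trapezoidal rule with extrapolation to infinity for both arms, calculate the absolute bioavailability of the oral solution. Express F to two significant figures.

Trapezoidal AUC_0→4.75 (IV):
  [0→0.5]: (51.11+43.44)/2 × 0.5 = 23.6375
  [0.5→0.75]: (43.44+40.05)/2 × 0.25 = 10.43625
  [0.75→2.25]: (40.05+24.60)/2 × 1.5 = 48.4875
  [2.25→3.25]: (24.60+17.77)/2 × 1 = 21.185
  [3.25→4.75]: (17.77+10.92)/2 × 1.5 = 21.5175
  Sum = 125.26375 mg/L·h
IV tail: 10.92/0.325 = 33.600; AUC_iv,0→∞ = 125.26375 + 33.600 = 158.86375 mg/L·h
Trapezoidal AUC_0→14 (oral solution):
  [0→0.5]: (0.00+13.66)/2 × 0.5 = 3.415
  [0.5→2.5]: (13.66+18.62)/2 × 2 = 32.28
  [2.5→4]: (18.62+12.67)/2 × 1.5 = 23.4675
  [4→7]: (12.67+4.96)/2 × 3 = 26.445
  [7→8]: (4.96+3.59)/2 × 1 = 4.275
  [8→14]: (3.59+0.51)/2 × 6 = 12.3
  Sum = 102.1825 mg/L·h
oral solution tail: 0.51/0.325 = 1.569; AUC_ev,0→∞ = 102.1825 + 1.569 = 103.7515 mg/L·h
F = (AUC_ev/D_ev)/(AUC_iv/D_iv) = (103.7515/200)/(158.86375/100) = 0.5187575/1.5886375 = 0.3265

F = 0.33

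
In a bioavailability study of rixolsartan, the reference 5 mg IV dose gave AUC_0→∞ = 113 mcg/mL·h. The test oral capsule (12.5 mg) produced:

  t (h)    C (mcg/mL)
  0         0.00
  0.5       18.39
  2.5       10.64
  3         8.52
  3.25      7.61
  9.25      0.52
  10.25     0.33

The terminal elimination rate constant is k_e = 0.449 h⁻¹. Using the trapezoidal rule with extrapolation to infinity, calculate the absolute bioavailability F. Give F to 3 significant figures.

F = 0.234

Trapezoidal AUC_0→10.25 (oral capsule):
  [0→0.5]: (0.00+18.39)/2 × 0.5 = 4.5975
  [0.5→2.5]: (18.39+10.64)/2 × 2 = 29.03
  [2.5→3]: (10.64+8.52)/2 × 0.5 = 4.79
  [3→3.25]: (8.52+7.61)/2 × 0.25 = 2.01625
  [3.25→9.25]: (7.61+0.52)/2 × 6 = 24.39
  [9.25→10.25]: (0.52+0.33)/2 × 1 = 0.425
  Sum = 65.24875 mcg/mL·h
Tail: C_last/k_e = 0.33/0.449 = 0.735
AUC_0→∞ (oral capsule) = 65.24875 + 0.735 = 65.98375 mcg/mL·h
F = (AUC_ev/D_ev)/(AUC_iv/D_iv) = (65.98375/12.5)/(113/5) = 5.2787/22.6 = 0.2336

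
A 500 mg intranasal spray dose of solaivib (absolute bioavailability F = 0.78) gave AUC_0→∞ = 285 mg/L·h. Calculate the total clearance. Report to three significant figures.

CL = F × Dose / AUC_0→∞
   = 0.78 × 500 / 285 = 1.36842 L/h

CL = 1.37 L/h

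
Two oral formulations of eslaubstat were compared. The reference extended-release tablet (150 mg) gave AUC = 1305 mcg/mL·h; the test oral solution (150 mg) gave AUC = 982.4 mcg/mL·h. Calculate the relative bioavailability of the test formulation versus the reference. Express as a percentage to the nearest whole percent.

F_rel = 75%

F_rel = (AUC_test/D_test) / (AUC_ref/D_ref)
      = (982.4/150) / (1305/150)
      = 6.54933 / 8.7 = 0.7528 = 75.28%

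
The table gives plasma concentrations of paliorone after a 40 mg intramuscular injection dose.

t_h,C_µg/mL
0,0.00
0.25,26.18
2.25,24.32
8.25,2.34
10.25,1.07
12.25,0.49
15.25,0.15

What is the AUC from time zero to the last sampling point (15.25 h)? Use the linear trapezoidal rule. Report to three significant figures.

AUC = 140 µg/mL·h

Trapezoidal AUC_0→15.25:
  [0→0.25]: (0.00+26.18)/2 × 0.25 = 3.2725
  [0.25→2.25]: (26.18+24.32)/2 × 2 = 50.5
  [2.25→8.25]: (24.32+2.34)/2 × 6 = 79.98
  [8.25→10.25]: (2.34+1.07)/2 × 2 = 3.41
  [10.25→12.25]: (1.07+0.49)/2 × 2 = 1.56
  [12.25→15.25]: (0.49+0.15)/2 × 3 = 0.96
  Sum = 139.6825 µg/mL·h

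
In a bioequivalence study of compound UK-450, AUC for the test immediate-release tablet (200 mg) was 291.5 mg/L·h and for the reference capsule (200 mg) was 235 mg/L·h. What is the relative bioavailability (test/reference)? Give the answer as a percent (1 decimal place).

F_rel = (AUC_test/D_test) / (AUC_ref/D_ref)
      = (291.5/200) / (235/200)
      = 1.4575 / 1.175 = 1.2404 = 124.04%

F_rel = 124.0%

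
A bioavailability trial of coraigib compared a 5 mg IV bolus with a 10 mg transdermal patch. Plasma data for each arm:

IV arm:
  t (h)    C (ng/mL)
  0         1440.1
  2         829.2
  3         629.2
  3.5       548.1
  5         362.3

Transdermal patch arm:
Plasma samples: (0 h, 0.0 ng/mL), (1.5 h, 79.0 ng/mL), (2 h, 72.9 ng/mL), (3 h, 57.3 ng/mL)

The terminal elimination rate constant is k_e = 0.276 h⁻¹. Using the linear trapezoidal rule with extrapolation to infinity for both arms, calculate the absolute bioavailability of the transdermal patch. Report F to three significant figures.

Trapezoidal AUC_0→5 (IV):
  [0→2]: (1440.1+829.2)/2 × 2 = 2269.3
  [2→3]: (829.2+629.2)/2 × 1 = 729.2
  [3→3.5]: (629.2+548.1)/2 × 0.5 = 294.325
  [3.5→5]: (548.1+362.3)/2 × 1.5 = 682.8
  Sum = 3975.625 ng/mL·h
IV tail: 362.3/0.276 = 1312.681; AUC_iv,0→∞ = 3975.625 + 1312.681 = 5288.306 ng/mL·h
Trapezoidal AUC_0→3 (transdermal patch):
  [0→1.5]: (0.0+79.0)/2 × 1.5 = 59.25
  [1.5→2]: (79.0+72.9)/2 × 0.5 = 37.975
  [2→3]: (72.9+57.3)/2 × 1 = 65.1
  Sum = 162.325 ng/mL·h
transdermal patch tail: 57.3/0.276 = 207.609; AUC_ev,0→∞ = 162.325 + 207.609 = 369.934 ng/mL·h
F = (AUC_ev/D_ev)/(AUC_iv/D_iv) = (369.934/10)/(5288.306/5) = 36.9934/1057.6612 = 0.0350

F = 0.0350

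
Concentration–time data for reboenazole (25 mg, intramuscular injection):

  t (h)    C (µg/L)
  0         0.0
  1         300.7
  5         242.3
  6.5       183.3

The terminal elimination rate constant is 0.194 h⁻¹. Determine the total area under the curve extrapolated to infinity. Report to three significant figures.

Trapezoidal AUC_0→6.5:
  [0→1]: (0.0+300.7)/2 × 1 = 150.35
  [1→5]: (300.7+242.3)/2 × 4 = 1086.0
  [5→6.5]: (242.3+183.3)/2 × 1.5 = 319.2
  Sum = 1555.55 µg/L·h
Extrapolated tail: C_last / k_e = 183.3 / 0.194 = 944.845
AUC_0→∞ = 1555.55 + 944.845 = 2500.395 µg/L·h

AUC = 2500 µg/L·h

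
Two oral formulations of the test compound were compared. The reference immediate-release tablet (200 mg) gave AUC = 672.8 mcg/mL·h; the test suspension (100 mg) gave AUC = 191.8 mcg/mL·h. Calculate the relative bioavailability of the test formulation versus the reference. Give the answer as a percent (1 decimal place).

F_rel = 57.0%

F_rel = (AUC_test/D_test) / (AUC_ref/D_ref)
      = (191.8/100) / (672.8/200)
      = 1.918 / 3.364 = 0.5702 = 57.02%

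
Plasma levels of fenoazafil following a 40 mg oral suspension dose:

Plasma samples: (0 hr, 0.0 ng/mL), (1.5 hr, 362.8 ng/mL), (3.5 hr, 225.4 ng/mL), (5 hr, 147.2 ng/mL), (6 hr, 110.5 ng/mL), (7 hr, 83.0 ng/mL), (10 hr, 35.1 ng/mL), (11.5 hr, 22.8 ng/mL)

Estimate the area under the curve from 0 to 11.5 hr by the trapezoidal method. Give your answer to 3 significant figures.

AUC = 1590 ng/mL·hr

Trapezoidal AUC_0→11.5:
  [0→1.5]: (0.0+362.8)/2 × 1.5 = 272.1
  [1.5→3.5]: (362.8+225.4)/2 × 2 = 588.2
  [3.5→5]: (225.4+147.2)/2 × 1.5 = 279.45
  [5→6]: (147.2+110.5)/2 × 1 = 128.85
  [6→7]: (110.5+83.0)/2 × 1 = 96.75
  [7→10]: (83.0+35.1)/2 × 3 = 177.15
  [10→11.5]: (35.1+22.8)/2 × 1.5 = 43.425
  Sum = 1585.925 ng/mL·hr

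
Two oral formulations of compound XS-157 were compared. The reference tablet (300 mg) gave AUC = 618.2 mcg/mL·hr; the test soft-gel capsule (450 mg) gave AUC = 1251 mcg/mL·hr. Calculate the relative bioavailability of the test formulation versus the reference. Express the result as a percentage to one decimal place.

F_rel = 134.9%

F_rel = (AUC_test/D_test) / (AUC_ref/D_ref)
      = (1251/450) / (618.2/300)
      = 2.78 / 2.06067 = 1.3491 = 134.91%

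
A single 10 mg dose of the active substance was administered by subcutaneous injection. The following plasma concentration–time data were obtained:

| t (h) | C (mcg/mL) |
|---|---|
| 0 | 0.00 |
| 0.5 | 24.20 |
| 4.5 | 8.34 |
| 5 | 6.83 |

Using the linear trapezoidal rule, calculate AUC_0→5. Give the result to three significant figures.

AUC = 74.9 mcg/mL·h

Trapezoidal AUC_0→5:
  [0→0.5]: (0.00+24.20)/2 × 0.5 = 6.05
  [0.5→4.5]: (24.20+8.34)/2 × 4 = 65.08
  [4.5→5]: (8.34+6.83)/2 × 0.5 = 3.7925
  Sum = 74.9225 mcg/mL·h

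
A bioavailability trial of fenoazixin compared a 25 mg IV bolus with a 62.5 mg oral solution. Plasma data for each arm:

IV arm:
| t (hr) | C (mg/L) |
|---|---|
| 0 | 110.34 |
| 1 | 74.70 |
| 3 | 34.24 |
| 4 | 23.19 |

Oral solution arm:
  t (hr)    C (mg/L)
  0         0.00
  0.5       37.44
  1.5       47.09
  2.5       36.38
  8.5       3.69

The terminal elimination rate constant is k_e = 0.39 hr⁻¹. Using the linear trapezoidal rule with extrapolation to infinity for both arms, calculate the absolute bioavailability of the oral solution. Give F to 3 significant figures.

F = 0.308

Trapezoidal AUC_0→4 (IV):
  [0→1]: (110.34+74.70)/2 × 1 = 92.52
  [1→3]: (74.70+34.24)/2 × 2 = 108.94
  [3→4]: (34.24+23.19)/2 × 1 = 28.715
  Sum = 230.175 mg/L·hr
IV tail: 23.19/0.39 = 59.462; AUC_iv,0→∞ = 230.175 + 59.462 = 289.637 mg/L·hr
Trapezoidal AUC_0→8.5 (oral solution):
  [0→0.5]: (0.00+37.44)/2 × 0.5 = 9.36
  [0.5→1.5]: (37.44+47.09)/2 × 1 = 42.265
  [1.5→2.5]: (47.09+36.38)/2 × 1 = 41.735
  [2.5→8.5]: (36.38+3.69)/2 × 6 = 120.21
  Sum = 213.57 mg/L·hr
oral solution tail: 3.69/0.39 = 9.462; AUC_ev,0→∞ = 213.57 + 9.462 = 223.032 mg/L·hr
F = (AUC_ev/D_ev)/(AUC_iv/D_iv) = (223.032/62.5)/(289.637/25) = 3.568512/11.58548 = 0.3080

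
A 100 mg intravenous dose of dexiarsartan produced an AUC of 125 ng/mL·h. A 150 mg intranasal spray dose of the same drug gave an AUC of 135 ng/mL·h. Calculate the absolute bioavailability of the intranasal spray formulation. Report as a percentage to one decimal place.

F = 72.0%

F = (AUC_ev / D_ev) / (AUC_iv / D_iv)
  = (135/150) / (125/100)
  = 0.9 / 1.25 = 0.7200
  = 72.00%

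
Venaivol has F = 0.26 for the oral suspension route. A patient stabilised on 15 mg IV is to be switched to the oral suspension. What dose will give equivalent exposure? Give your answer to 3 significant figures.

For equal systemic exposure: F × D_ev = D_iv
D_ev = D_iv / F = 15 / 0.26 = 57.6923 mg

D_oral = 57.7 mg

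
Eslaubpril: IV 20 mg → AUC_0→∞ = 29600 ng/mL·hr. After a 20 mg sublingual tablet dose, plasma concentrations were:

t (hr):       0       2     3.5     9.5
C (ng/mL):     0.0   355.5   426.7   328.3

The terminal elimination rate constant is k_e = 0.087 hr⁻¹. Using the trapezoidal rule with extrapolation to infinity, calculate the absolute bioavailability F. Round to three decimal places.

Trapezoidal AUC_0→9.5 (sublingual tablet):
  [0→2]: (0.0+355.5)/2 × 2 = 355.5
  [2→3.5]: (355.5+426.7)/2 × 1.5 = 586.65
  [3.5→9.5]: (426.7+328.3)/2 × 6 = 2265.0
  Sum = 3207.15 ng/mL·hr
Tail: C_last/k_e = 328.3/0.087 = 3773.563
AUC_0→∞ (sublingual tablet) = 3207.15 + 3773.563 = 6980.713 ng/mL·hr
F = (AUC_ev/D_ev)/(AUC_iv/D_iv) = (6980.713/20)/(29600/20) = 349.03565/1480 = 0.2358

F = 0.236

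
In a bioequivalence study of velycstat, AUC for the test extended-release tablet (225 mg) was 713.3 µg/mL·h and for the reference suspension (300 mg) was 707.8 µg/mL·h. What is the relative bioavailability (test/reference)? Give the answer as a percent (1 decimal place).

F_rel = 134.4%

F_rel = (AUC_test/D_test) / (AUC_ref/D_ref)
      = (713.3/225) / (707.8/300)
      = 3.17022 / 2.35933 = 1.3437 = 134.37%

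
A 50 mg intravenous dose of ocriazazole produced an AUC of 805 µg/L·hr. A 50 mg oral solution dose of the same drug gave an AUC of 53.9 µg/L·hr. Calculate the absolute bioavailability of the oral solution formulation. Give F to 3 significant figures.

F = (AUC_ev / D_ev) / (AUC_iv / D_iv)
  = (53.9/50) / (805/50)
  = 1.078 / 16.1 = 0.0670

F = 0.0670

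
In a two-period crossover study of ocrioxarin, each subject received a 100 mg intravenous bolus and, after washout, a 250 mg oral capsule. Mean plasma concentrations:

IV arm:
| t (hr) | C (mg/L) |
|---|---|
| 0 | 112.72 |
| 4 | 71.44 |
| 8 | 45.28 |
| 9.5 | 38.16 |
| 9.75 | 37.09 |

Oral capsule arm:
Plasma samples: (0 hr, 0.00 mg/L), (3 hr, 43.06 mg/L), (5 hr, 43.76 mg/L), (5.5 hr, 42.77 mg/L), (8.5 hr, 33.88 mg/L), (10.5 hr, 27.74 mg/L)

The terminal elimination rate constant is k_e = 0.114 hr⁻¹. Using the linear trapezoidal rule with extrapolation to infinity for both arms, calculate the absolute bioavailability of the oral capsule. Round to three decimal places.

Trapezoidal AUC_0→9.75 (IV):
  [0→4]: (112.72+71.44)/2 × 4 = 368.32
  [4→8]: (71.44+45.28)/2 × 4 = 233.44
  [8→9.5]: (45.28+38.16)/2 × 1.5 = 62.58
  [9.5→9.75]: (38.16+37.09)/2 × 0.25 = 9.40625
  Sum = 673.74625 mg/L·hr
IV tail: 37.09/0.114 = 325.351; AUC_iv,0→∞ = 673.74625 + 325.351 = 999.09725 mg/L·hr
Trapezoidal AUC_0→10.5 (oral capsule):
  [0→3]: (0.00+43.06)/2 × 3 = 64.59
  [3→5]: (43.06+43.76)/2 × 2 = 86.82
  [5→5.5]: (43.76+42.77)/2 × 0.5 = 21.6325
  [5.5→8.5]: (42.77+33.88)/2 × 3 = 114.975
  [8.5→10.5]: (33.88+27.74)/2 × 2 = 61.62
  Sum = 349.6375 mg/L·hr
oral capsule tail: 27.74/0.114 = 243.333; AUC_ev,0→∞ = 349.6375 + 243.333 = 592.9705 mg/L·hr
F = (AUC_ev/D_ev)/(AUC_iv/D_iv) = (592.9705/250)/(999.09725/100) = 2.371882/9.9909725 = 0.2374

F = 0.237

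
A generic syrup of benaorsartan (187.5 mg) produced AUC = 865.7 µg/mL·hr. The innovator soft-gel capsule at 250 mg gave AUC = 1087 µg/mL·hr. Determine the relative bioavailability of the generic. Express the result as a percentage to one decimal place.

F_rel = (AUC_test/D_test) / (AUC_ref/D_ref)
      = (865.7/187.5) / (1087/250)
      = 4.61707 / 4.348 = 1.0619 = 106.19%

F_rel = 106.2%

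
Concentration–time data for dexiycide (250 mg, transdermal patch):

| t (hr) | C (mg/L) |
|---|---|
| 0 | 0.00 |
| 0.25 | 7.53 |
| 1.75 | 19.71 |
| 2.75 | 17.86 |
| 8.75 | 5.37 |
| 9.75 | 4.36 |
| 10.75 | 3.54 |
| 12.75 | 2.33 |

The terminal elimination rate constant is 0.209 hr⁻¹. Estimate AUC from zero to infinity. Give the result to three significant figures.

AUC = 136 mg/L·hr

Trapezoidal AUC_0→12.75:
  [0→0.25]: (0.00+7.53)/2 × 0.25 = 0.94125
  [0.25→1.75]: (7.53+19.71)/2 × 1.5 = 20.43
  [1.75→2.75]: (19.71+17.86)/2 × 1 = 18.785
  [2.75→8.75]: (17.86+5.37)/2 × 6 = 69.69
  [8.75→9.75]: (5.37+4.36)/2 × 1 = 4.865
  [9.75→10.75]: (4.36+3.54)/2 × 1 = 3.95
  [10.75→12.75]: (3.54+2.33)/2 × 2 = 5.87
  Sum = 124.53125 mg/L·hr
Extrapolated tail: C_last / k_e = 2.33 / 0.209 = 11.148
AUC_0→∞ = 124.53125 + 11.148 = 135.67925 mg/L·hr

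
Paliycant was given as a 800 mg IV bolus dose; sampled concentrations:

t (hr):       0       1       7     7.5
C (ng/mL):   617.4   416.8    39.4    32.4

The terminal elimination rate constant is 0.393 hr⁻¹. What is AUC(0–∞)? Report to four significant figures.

Trapezoidal AUC_0→7.5:
  [0→1]: (617.4+416.8)/2 × 1 = 517.1
  [1→7]: (416.8+39.4)/2 × 6 = 1368.6
  [7→7.5]: (39.4+32.4)/2 × 0.5 = 17.95
  Sum = 1903.65 ng/mL·hr
Extrapolated tail: C_last / k_e = 32.4 / 0.393 = 82.443
AUC_0→∞ = 1903.65 + 82.443 = 1986.093 ng/mL·hr

AUC = 1986 ng/mL·hr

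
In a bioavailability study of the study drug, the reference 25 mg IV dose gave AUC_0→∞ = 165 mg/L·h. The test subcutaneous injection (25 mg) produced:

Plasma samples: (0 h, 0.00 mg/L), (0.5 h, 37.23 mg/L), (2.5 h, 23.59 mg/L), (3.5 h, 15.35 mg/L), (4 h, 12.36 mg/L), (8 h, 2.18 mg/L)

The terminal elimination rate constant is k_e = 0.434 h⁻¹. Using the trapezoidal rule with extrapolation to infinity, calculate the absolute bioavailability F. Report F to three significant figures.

Trapezoidal AUC_0→8 (subcutaneous injection):
  [0→0.5]: (0.00+37.23)/2 × 0.5 = 9.3075
  [0.5→2.5]: (37.23+23.59)/2 × 2 = 60.82
  [2.5→3.5]: (23.59+15.35)/2 × 1 = 19.47
  [3.5→4]: (15.35+12.36)/2 × 0.5 = 6.9275
  [4→8]: (12.36+2.18)/2 × 4 = 29.08
  Sum = 125.605 mg/L·h
Tail: C_last/k_e = 2.18/0.434 = 5.023
AUC_0→∞ (subcutaneous injection) = 125.605 + 5.023 = 130.628 mg/L·h
F = (AUC_ev/D_ev)/(AUC_iv/D_iv) = (130.628/25)/(165/25) = 5.22512/6.6 = 0.7917

F = 0.792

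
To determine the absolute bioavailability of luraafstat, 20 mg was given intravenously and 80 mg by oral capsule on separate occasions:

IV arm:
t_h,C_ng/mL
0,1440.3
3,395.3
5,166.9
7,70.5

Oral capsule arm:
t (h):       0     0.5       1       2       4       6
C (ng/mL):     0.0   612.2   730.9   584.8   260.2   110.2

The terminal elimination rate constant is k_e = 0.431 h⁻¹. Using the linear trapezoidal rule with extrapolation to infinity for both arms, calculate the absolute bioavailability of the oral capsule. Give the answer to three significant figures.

F = 0.176

Trapezoidal AUC_0→7 (IV):
  [0→3]: (1440.3+395.3)/2 × 3 = 2753.4
  [3→5]: (395.3+166.9)/2 × 2 = 562.2
  [5→7]: (166.9+70.5)/2 × 2 = 237.4
  Sum = 3553.0 ng/mL·h
IV tail: 70.5/0.431 = 163.573; AUC_iv,0→∞ = 3553.0 + 163.573 = 3716.573 ng/mL·h
Trapezoidal AUC_0→6 (oral capsule):
  [0→0.5]: (0.0+612.2)/2 × 0.5 = 153.05
  [0.5→1]: (612.2+730.9)/2 × 0.5 = 335.775
  [1→2]: (730.9+584.8)/2 × 1 = 657.85
  [2→4]: (584.8+260.2)/2 × 2 = 845.0
  [4→6]: (260.2+110.2)/2 × 2 = 370.4
  Sum = 2362.075 ng/mL·h
oral capsule tail: 110.2/0.431 = 255.684; AUC_ev,0→∞ = 2362.075 + 255.684 = 2617.759 ng/mL·h
F = (AUC_ev/D_ev)/(AUC_iv/D_iv) = (2617.759/80)/(3716.573/20) = 32.722/185.82865 = 0.1761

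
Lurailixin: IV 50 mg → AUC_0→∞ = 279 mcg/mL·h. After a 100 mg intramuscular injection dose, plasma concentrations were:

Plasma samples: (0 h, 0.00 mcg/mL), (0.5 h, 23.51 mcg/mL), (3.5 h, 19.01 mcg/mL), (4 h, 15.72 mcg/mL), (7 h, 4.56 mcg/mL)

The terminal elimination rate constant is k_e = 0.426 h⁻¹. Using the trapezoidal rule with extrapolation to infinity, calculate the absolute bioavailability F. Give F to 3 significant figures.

F = 0.214

Trapezoidal AUC_0→7 (intramuscular injection):
  [0→0.5]: (0.00+23.51)/2 × 0.5 = 5.8775
  [0.5→3.5]: (23.51+19.01)/2 × 3 = 63.78
  [3.5→4]: (19.01+15.72)/2 × 0.5 = 8.6825
  [4→7]: (15.72+4.56)/2 × 3 = 30.42
  Sum = 108.76 mcg/mL·h
Tail: C_last/k_e = 4.56/0.426 = 10.704
AUC_0→∞ (intramuscular injection) = 108.76 + 10.704 = 119.464 mcg/mL·h
F = (AUC_ev/D_ev)/(AUC_iv/D_iv) = (119.464/100)/(279/50) = 1.19464/5.58 = 0.2141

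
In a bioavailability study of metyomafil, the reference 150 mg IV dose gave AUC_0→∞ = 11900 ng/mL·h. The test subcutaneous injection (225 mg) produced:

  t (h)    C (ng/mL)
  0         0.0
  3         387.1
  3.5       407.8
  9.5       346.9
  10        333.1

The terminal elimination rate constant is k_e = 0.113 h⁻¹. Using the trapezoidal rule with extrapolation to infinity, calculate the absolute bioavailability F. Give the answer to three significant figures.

F = 0.345

Trapezoidal AUC_0→10 (subcutaneous injection):
  [0→3]: (0.0+387.1)/2 × 3 = 580.65
  [3→3.5]: (387.1+407.8)/2 × 0.5 = 198.725
  [3.5→9.5]: (407.8+346.9)/2 × 6 = 2264.1
  [9.5→10]: (346.9+333.1)/2 × 0.5 = 170.0
  Sum = 3213.475 ng/mL·h
Tail: C_last/k_e = 333.1/0.113 = 2947.788
AUC_0→∞ (subcutaneous injection) = 3213.475 + 2947.788 = 6161.263 ng/mL·h
F = (AUC_ev/D_ev)/(AUC_iv/D_iv) = (6161.263/225)/(11900/150) = 27.3834/79.3333 = 0.3452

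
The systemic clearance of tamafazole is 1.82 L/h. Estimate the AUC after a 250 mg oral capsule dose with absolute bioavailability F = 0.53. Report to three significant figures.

AUC = 72.8 mg/L·h

AUC_0→∞ = F × Dose / CL
        = 0.53 × 250 / 1.82 = 72.8022 mg/L·h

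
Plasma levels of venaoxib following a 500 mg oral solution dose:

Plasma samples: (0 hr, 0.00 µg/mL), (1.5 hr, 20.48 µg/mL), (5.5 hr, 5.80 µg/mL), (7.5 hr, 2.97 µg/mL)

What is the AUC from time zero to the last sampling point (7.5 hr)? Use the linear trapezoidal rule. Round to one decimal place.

Trapezoidal AUC_0→7.5:
  [0→1.5]: (0.00+20.48)/2 × 1.5 = 15.36
  [1.5→5.5]: (20.48+5.80)/2 × 4 = 52.56
  [5.5→7.5]: (5.80+2.97)/2 × 2 = 8.77
  Sum = 76.69 µg/mL·hr

AUC = 76.7 µg/mL·hr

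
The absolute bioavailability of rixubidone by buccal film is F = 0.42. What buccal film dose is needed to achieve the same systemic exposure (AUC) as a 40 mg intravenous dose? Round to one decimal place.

D_buccal = 95.2 mg

For equal systemic exposure: F × D_ev = D_iv
D_ev = D_iv / F = 40 / 0.42 = 95.2381 mg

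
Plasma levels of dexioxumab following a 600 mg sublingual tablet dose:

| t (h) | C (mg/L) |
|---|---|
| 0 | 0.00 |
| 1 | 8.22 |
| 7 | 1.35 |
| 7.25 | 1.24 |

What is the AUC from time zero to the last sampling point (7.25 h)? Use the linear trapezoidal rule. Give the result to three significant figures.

AUC = 33.1 mg/L·h

Trapezoidal AUC_0→7.25:
  [0→1]: (0.00+8.22)/2 × 1 = 4.11
  [1→7]: (8.22+1.35)/2 × 6 = 28.71
  [7→7.25]: (1.35+1.24)/2 × 0.25 = 0.32375
  Sum = 33.14375 mg/L·h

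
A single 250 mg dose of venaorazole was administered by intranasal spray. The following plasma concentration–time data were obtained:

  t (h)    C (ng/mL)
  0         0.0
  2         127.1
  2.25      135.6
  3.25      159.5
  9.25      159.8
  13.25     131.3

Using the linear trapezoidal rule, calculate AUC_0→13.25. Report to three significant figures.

AUC = 1850 ng/mL·h

Trapezoidal AUC_0→13.25:
  [0→2]: (0.0+127.1)/2 × 2 = 127.1
  [2→2.25]: (127.1+135.6)/2 × 0.25 = 32.8375
  [2.25→3.25]: (135.6+159.5)/2 × 1 = 147.55
  [3.25→9.25]: (159.5+159.8)/2 × 6 = 957.9
  [9.25→13.25]: (159.8+131.3)/2 × 4 = 582.2
  Sum = 1847.5875 ng/mL·h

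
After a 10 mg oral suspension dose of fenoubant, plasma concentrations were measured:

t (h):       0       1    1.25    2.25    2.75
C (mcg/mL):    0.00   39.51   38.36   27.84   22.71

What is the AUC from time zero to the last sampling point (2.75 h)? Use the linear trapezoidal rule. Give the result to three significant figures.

Trapezoidal AUC_0→2.75:
  [0→1]: (0.00+39.51)/2 × 1 = 19.755
  [1→1.25]: (39.51+38.36)/2 × 0.25 = 9.73375
  [1.25→2.25]: (38.36+27.84)/2 × 1 = 33.1
  [2.25→2.75]: (27.84+22.71)/2 × 0.5 = 12.6375
  Sum = 75.22625 mcg/mL·h

AUC = 75.2 mcg/mL·h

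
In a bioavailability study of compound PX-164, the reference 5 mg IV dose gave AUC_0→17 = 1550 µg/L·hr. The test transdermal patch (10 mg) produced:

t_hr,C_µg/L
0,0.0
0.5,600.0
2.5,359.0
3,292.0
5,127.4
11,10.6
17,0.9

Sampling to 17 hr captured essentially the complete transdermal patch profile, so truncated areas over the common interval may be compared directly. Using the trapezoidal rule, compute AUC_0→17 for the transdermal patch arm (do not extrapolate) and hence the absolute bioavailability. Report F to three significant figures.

F = 0.690

Trapezoidal AUC_0→17 (transdermal patch):
  [0→0.5]: (0.0+600.0)/2 × 0.5 = 150.0
  [0.5→2.5]: (600.0+359.0)/2 × 2 = 959.0
  [2.5→3]: (359.0+292.0)/2 × 0.5 = 162.75
  [3→5]: (292.0+127.4)/2 × 2 = 419.4
  [5→11]: (127.4+10.6)/2 × 6 = 414.0
  [11→17]: (10.6+0.9)/2 × 6 = 34.5
  Sum = 2139.65 µg/L·hr
F = (AUC_ev/D_ev)/(AUC_iv/D_iv) = (2139.65/10)/(1550/5) = 213.965/310 = 0.6902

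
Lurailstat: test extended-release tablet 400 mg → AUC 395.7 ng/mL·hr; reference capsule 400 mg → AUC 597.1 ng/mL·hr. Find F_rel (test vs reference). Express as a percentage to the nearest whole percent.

F_rel = 66%

F_rel = (AUC_test/D_test) / (AUC_ref/D_ref)
      = (395.7/400) / (597.1/400)
      = 0.98925 / 1.49275 = 0.6627 = 66.27%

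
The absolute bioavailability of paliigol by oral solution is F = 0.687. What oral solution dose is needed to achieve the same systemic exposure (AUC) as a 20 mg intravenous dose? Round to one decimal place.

For equal systemic exposure: F × D_ev = D_iv
D_ev = D_iv / F = 20 / 0.687 = 29.1121 mg

D_oral = 29.1 mg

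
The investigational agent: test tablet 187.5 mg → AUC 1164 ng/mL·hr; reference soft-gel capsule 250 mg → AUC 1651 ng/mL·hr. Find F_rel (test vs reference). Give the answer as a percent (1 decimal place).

F_rel = (AUC_test/D_test) / (AUC_ref/D_ref)
      = (1164/187.5) / (1651/250)
      = 6.208 / 6.604 = 0.9400 = 94.00%

F_rel = 94.0%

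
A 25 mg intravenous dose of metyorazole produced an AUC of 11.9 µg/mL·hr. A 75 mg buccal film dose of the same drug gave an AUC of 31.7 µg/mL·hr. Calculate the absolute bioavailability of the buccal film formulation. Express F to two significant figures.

F = 0.89

F = (AUC_ev / D_ev) / (AUC_iv / D_iv)
  = (31.7/75) / (11.9/25)
  = 0.422667 / 0.476 = 0.8880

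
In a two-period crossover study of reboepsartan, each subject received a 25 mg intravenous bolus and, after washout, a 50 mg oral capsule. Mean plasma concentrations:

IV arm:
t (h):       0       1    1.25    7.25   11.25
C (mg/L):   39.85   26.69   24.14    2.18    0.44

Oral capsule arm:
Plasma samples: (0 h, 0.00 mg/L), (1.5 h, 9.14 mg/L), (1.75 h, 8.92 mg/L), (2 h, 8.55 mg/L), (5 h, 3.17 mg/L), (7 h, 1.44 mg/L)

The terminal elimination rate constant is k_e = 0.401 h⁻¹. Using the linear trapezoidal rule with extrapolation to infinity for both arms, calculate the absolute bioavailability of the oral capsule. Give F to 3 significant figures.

F = 0.148

Trapezoidal AUC_0→11.25 (IV):
  [0→1]: (39.85+26.69)/2 × 1 = 33.27
  [1→1.25]: (26.69+24.14)/2 × 0.25 = 6.35375
  [1.25→7.25]: (24.14+2.18)/2 × 6 = 78.96
  [7.25→11.25]: (2.18+0.44)/2 × 4 = 5.24
  Sum = 123.82375 mg/L·h
IV tail: 0.44/0.401 = 1.097; AUC_iv,0→∞ = 123.82375 + 1.097 = 124.92075 mg/L·h
Trapezoidal AUC_0→7 (oral capsule):
  [0→1.5]: (0.00+9.14)/2 × 1.5 = 6.855
  [1.5→1.75]: (9.14+8.92)/2 × 0.25 = 2.2575
  [1.75→2]: (8.92+8.55)/2 × 0.25 = 2.18375
  [2→5]: (8.55+3.17)/2 × 3 = 17.58
  [5→7]: (3.17+1.44)/2 × 2 = 4.61
  Sum = 33.48625 mg/L·h
oral capsule tail: 1.44/0.401 = 3.591; AUC_ev,0→∞ = 33.48625 + 3.591 = 37.07725 mg/L·h
F = (AUC_ev/D_ev)/(AUC_iv/D_iv) = (37.07725/50)/(124.92075/25) = 0.741545/4.99683 = 0.1484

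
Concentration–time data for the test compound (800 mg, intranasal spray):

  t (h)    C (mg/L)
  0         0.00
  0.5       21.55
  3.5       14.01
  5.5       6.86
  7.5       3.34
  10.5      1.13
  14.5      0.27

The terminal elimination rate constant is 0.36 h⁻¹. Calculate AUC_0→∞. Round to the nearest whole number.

Trapezoidal AUC_0→14.5:
  [0→0.5]: (0.00+21.55)/2 × 0.5 = 5.3875
  [0.5→3.5]: (21.55+14.01)/2 × 3 = 53.34
  [3.5→5.5]: (14.01+6.86)/2 × 2 = 20.87
  [5.5→7.5]: (6.86+3.34)/2 × 2 = 10.2
  [7.5→10.5]: (3.34+1.13)/2 × 3 = 6.705
  [10.5→14.5]: (1.13+0.27)/2 × 4 = 2.8
  Sum = 99.3025 mg/L·h
Extrapolated tail: C_last / k_e = 0.27 / 0.36 = 0.750
AUC_0→∞ = 99.3025 + 0.750 = 100.0525 mg/L·h

AUC = 100 mg/L·h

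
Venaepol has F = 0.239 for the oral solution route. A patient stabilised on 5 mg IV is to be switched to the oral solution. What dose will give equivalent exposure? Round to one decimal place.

D_oral = 20.9 mg

For equal systemic exposure: F × D_ev = D_iv
D_ev = D_iv / F = 5 / 0.239 = 20.9205 mg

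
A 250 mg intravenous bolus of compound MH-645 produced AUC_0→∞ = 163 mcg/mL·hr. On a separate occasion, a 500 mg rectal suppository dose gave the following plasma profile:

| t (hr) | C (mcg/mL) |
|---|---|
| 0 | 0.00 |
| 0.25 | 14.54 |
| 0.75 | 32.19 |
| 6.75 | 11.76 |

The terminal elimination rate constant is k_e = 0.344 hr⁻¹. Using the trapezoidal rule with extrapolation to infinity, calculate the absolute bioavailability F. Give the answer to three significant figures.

F = 0.551

Trapezoidal AUC_0→6.75 (rectal suppository):
  [0→0.25]: (0.00+14.54)/2 × 0.25 = 1.8175
  [0.25→0.75]: (14.54+32.19)/2 × 0.5 = 11.6825
  [0.75→6.75]: (32.19+11.76)/2 × 6 = 131.85
  Sum = 145.35 mcg/mL·hr
Tail: C_last/k_e = 11.76/0.344 = 34.186
AUC_0→∞ (rectal suppository) = 145.35 + 34.186 = 179.536 mcg/mL·hr
F = (AUC_ev/D_ev)/(AUC_iv/D_iv) = (179.536/500)/(163/250) = 0.359072/0.652 = 0.5507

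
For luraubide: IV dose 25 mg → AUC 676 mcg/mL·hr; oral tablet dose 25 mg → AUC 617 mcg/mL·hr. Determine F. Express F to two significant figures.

F = (AUC_ev / D_ev) / (AUC_iv / D_iv)
  = (617/25) / (676/25)
  = 24.68 / 27.04 = 0.9127

F = 0.91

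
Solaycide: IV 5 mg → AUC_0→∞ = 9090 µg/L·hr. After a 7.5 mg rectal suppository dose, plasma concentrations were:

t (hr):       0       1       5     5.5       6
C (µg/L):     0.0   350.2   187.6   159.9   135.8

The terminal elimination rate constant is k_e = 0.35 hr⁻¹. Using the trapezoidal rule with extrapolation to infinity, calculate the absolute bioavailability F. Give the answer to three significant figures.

F = 0.132

Trapezoidal AUC_0→6 (rectal suppository):
  [0→1]: (0.0+350.2)/2 × 1 = 175.1
  [1→5]: (350.2+187.6)/2 × 4 = 1075.6
  [5→5.5]: (187.6+159.9)/2 × 0.5 = 86.875
  [5.5→6]: (159.9+135.8)/2 × 0.5 = 73.925
  Sum = 1411.5 µg/L·hr
Tail: C_last/k_e = 135.8/0.35 = 388.000
AUC_0→∞ (rectal suppository) = 1411.5 + 388.000 = 1799.5 µg/L·hr
F = (AUC_ev/D_ev)/(AUC_iv/D_iv) = (1799.5/7.5)/(9090/5) = 239.933/1818 = 0.1320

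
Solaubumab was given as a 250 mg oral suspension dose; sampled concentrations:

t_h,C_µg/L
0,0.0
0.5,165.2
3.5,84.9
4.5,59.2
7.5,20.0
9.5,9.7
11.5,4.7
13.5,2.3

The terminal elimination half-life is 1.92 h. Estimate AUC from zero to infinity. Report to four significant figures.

AUC = 664.8 µg/L·h

Trapezoidal AUC_0→13.5:
  [0→0.5]: (0.0+165.2)/2 × 0.5 = 41.3
  [0.5→3.5]: (165.2+84.9)/2 × 3 = 375.15
  [3.5→4.5]: (84.9+59.2)/2 × 1 = 72.05
  [4.5→7.5]: (59.2+20.0)/2 × 3 = 118.8
  [7.5→9.5]: (20.0+9.7)/2 × 2 = 29.7
  [9.5→11.5]: (9.7+4.7)/2 × 2 = 14.4
  [11.5→13.5]: (4.7+2.3)/2 × 2 = 7.0
  Sum = 658.4 µg/L·h
k_e = ln2 / t½ = 0.693147 / 1.92 = 0.3610 h^-1
Extrapolated tail: C_last / k_e = 2.3 / 0.361 = 6.371
AUC_0→∞ = 658.4 + 6.371 = 664.771 µg/L·h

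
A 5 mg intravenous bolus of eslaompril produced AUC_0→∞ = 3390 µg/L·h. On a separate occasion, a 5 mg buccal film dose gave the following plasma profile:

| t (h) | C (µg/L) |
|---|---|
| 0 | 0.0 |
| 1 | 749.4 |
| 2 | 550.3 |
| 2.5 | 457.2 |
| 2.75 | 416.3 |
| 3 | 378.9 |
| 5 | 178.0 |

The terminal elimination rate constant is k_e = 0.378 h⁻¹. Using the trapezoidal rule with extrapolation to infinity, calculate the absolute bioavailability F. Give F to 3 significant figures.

Trapezoidal AUC_0→5 (buccal film):
  [0→1]: (0.0+749.4)/2 × 1 = 374.7
  [1→2]: (749.4+550.3)/2 × 1 = 649.85
  [2→2.5]: (550.3+457.2)/2 × 0.5 = 251.875
  [2.5→2.75]: (457.2+416.3)/2 × 0.25 = 109.1875
  [2.75→3]: (416.3+378.9)/2 × 0.25 = 99.4
  [3→5]: (378.9+178.0)/2 × 2 = 556.9
  Sum = 2041.9125 µg/L·h
Tail: C_last/k_e = 178.0/0.378 = 470.899
AUC_0→∞ (buccal film) = 2041.9125 + 470.899 = 2512.8115 µg/L·h
F = (AUC_ev/D_ev)/(AUC_iv/D_iv) = (2512.8115/5)/(3390/5) = 502.5623/678 = 0.7412

F = 0.741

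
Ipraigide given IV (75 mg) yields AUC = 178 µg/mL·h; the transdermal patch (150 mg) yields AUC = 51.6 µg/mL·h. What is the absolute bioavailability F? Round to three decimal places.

F = 0.145

F = (AUC_ev / D_ev) / (AUC_iv / D_iv)
  = (51.6/150) / (178/75)
  = 0.344 / 2.37333 = 0.1449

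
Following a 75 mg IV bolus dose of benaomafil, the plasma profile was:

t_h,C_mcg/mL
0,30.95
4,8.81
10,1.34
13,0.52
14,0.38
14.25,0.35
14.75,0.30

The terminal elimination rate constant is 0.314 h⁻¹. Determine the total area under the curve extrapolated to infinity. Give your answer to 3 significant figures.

Trapezoidal AUC_0→14.75:
  [0→4]: (30.95+8.81)/2 × 4 = 79.52
  [4→10]: (8.81+1.34)/2 × 6 = 30.45
  [10→13]: (1.34+0.52)/2 × 3 = 2.79
  [13→14]: (0.52+0.38)/2 × 1 = 0.45
  [14→14.25]: (0.38+0.35)/2 × 0.25 = 0.09125
  [14.25→14.75]: (0.35+0.30)/2 × 0.5 = 0.1625
  Sum = 113.46375 mcg/mL·h
Extrapolated tail: C_last / k_e = 0.30 / 0.314 = 0.955
AUC_0→∞ = 113.46375 + 0.955 = 114.41875 mcg/mL·h

AUC = 114 mcg/mL·h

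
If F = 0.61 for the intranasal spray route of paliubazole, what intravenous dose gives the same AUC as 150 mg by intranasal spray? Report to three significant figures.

D_iv = 91.5 mg

Systemic exposure from an extravascular dose = F × D_ev, so the equivalent IV dose is F × D_ev.
D_iv = F × D_ev = 0.61 × 150 = 91.5 mg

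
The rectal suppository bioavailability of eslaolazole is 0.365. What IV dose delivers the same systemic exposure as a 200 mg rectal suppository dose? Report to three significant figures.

D_iv = 73.0 mg

Systemic exposure from an extravascular dose = F × D_ev, so the equivalent IV dose is F × D_ev.
D_iv = F × D_ev = 0.365 × 200 = 73 mg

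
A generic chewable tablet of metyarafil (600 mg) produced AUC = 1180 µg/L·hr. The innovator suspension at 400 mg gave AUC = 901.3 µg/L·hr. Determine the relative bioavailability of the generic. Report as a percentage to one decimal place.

F_rel = (AUC_test/D_test) / (AUC_ref/D_ref)
      = (1180/600) / (901.3/400)
      = 1.96667 / 2.25325 = 0.8728 = 87.28%

F_rel = 87.3%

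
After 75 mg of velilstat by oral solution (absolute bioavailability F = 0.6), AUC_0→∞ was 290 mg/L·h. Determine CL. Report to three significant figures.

CL = 0.155 L/h

CL = F × Dose / AUC_0→∞
   = 0.6 × 75 / 290 = 0.155172 L/h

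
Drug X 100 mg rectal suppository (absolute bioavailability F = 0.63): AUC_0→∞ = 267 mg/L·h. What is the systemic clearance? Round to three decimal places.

CL = 0.236 L/h

CL = F × Dose / AUC_0→∞
   = 0.63 × 100 / 267 = 0.235955 L/h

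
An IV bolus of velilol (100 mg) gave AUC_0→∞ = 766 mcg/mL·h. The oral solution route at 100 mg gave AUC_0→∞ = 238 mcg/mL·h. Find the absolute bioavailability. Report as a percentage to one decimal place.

F = 31.1%

F = (AUC_ev / D_ev) / (AUC_iv / D_iv)
  = (238/100) / (766/100)
  = 2.38 / 7.66 = 0.3107
  = 31.07%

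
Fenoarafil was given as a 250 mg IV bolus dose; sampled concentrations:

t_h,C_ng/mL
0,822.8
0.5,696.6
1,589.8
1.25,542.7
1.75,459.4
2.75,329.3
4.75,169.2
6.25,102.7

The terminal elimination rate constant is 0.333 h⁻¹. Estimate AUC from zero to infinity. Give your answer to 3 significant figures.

AUC = 2500 ng/mL·h

Trapezoidal AUC_0→6.25:
  [0→0.5]: (822.8+696.6)/2 × 0.5 = 379.85
  [0.5→1]: (696.6+589.8)/2 × 0.5 = 321.6
  [1→1.25]: (589.8+542.7)/2 × 0.25 = 141.5625
  [1.25→1.75]: (542.7+459.4)/2 × 0.5 = 250.525
  [1.75→2.75]: (459.4+329.3)/2 × 1 = 394.35
  [2.75→4.75]: (329.3+169.2)/2 × 2 = 498.5
  [4.75→6.25]: (169.2+102.7)/2 × 1.5 = 203.925
  Sum = 2190.3125 ng/mL·h
Extrapolated tail: C_last / k_e = 102.7 / 0.333 = 308.408
AUC_0→∞ = 2190.3125 + 308.408 = 2498.7205 ng/mL·h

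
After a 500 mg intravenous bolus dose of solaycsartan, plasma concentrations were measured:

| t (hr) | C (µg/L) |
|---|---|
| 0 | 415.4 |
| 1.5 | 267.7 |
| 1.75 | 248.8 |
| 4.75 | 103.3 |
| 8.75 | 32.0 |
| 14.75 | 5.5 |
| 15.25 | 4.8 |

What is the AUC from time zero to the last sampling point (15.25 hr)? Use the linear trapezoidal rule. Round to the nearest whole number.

Trapezoidal AUC_0→15.25:
  [0→1.5]: (415.4+267.7)/2 × 1.5 = 512.325
  [1.5→1.75]: (267.7+248.8)/2 × 0.25 = 64.5625
  [1.75→4.75]: (248.8+103.3)/2 × 3 = 528.15
  [4.75→8.75]: (103.3+32.0)/2 × 4 = 270.6
  [8.75→14.75]: (32.0+5.5)/2 × 6 = 112.5
  [14.75→15.25]: (5.5+4.8)/2 × 0.5 = 2.575
  Sum = 1490.7125 µg/L·hr

AUC = 1491 µg/L·hr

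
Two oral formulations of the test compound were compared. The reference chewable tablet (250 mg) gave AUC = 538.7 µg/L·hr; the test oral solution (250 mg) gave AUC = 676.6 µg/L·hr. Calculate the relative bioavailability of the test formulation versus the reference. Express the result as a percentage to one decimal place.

F_rel = (AUC_test/D_test) / (AUC_ref/D_ref)
      = (676.6/250) / (538.7/250)
      = 2.7064 / 2.1548 = 1.2560 = 125.60%

F_rel = 125.6%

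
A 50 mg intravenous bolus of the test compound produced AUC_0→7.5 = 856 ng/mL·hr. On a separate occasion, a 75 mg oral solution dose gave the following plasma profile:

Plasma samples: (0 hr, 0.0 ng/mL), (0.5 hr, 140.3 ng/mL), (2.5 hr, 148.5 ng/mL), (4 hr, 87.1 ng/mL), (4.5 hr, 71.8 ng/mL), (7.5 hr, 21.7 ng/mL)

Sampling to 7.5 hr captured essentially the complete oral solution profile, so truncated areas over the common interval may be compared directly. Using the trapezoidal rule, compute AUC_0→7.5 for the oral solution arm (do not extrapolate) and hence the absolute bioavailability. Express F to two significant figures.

Trapezoidal AUC_0→7.5 (oral solution):
  [0→0.5]: (0.0+140.3)/2 × 0.5 = 35.075
  [0.5→2.5]: (140.3+148.5)/2 × 2 = 288.8
  [2.5→4]: (148.5+87.1)/2 × 1.5 = 176.7
  [4→4.5]: (87.1+71.8)/2 × 0.5 = 39.725
  [4.5→7.5]: (71.8+21.7)/2 × 3 = 140.25
  Sum = 680.55 ng/mL·hr
F = (AUC_ev/D_ev)/(AUC_iv/D_iv) = (680.55/75)/(856/50) = 9.074/17.12 = 0.5300

F = 0.53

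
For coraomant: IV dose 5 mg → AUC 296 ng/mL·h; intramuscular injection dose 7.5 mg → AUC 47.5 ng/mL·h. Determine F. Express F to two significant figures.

F = 0.11

F = (AUC_ev / D_ev) / (AUC_iv / D_iv)
  = (47.5/7.5) / (296/5)
  = 6.33333 / 59.2 = 0.1070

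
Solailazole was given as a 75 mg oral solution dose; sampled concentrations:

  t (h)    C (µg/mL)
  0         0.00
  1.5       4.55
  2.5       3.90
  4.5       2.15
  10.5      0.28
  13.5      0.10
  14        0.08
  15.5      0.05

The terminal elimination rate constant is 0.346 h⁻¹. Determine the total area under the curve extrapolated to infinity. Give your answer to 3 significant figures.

Trapezoidal AUC_0→15.5:
  [0→1.5]: (0.00+4.55)/2 × 1.5 = 3.4125
  [1.5→2.5]: (4.55+3.90)/2 × 1 = 4.225
  [2.5→4.5]: (3.90+2.15)/2 × 2 = 6.05
  [4.5→10.5]: (2.15+0.28)/2 × 6 = 7.29
  [10.5→13.5]: (0.28+0.10)/2 × 3 = 0.57
  [13.5→14]: (0.10+0.08)/2 × 0.5 = 0.045
  [14→15.5]: (0.08+0.05)/2 × 1.5 = 0.0975
  Sum = 21.69 µg/mL·h
Extrapolated tail: C_last / k_e = 0.05 / 0.346 = 0.145
AUC_0→∞ = 21.69 + 0.145 = 21.835 µg/mL·h

AUC = 21.8 µg/mL·h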